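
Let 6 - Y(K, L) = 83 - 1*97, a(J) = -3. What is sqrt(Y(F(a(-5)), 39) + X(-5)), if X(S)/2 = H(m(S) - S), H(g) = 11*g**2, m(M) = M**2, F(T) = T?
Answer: 2*sqrt(4955) ≈ 140.78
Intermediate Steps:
Y(K, L) = 20 (Y(K, L) = 6 - (83 - 1*97) = 6 - (83 - 97) = 6 - 1*(-14) = 6 + 14 = 20)
X(S) = 22*(S**2 - S)**2 (X(S) = 2*(11*(S**2 - S)**2) = 22*(S**2 - S)**2)
sqrt(Y(F(a(-5)), 39) + X(-5)) = sqrt(20 + 22*(-5)**2*(-1 - 5)**2) = sqrt(20 + 22*25*(-6)**2) = sqrt(20 + 22*25*36) = sqrt(20 + 19800) = sqrt(19820) = 2*sqrt(4955)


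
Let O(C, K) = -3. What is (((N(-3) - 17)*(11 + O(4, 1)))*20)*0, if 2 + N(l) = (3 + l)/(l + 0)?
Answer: 0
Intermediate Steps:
N(l) = -2 + (3 + l)/l (N(l) = -2 + (3 + l)/(l + 0) = -2 + (3 + l)/l)
(((N(-3) - 17)*(11 + O(4, 1)))*20)*0 = ((((3 - 1*(-3))/(-3) - 17)*(11 - 3))*20)*0 = (((-(3 + 3)/3 - 17)*8)*20)*0 = (((-⅓*6 - 17)*8)*20)*0 = (((-2 - 17)*8)*20)*0 = (-19*8*20)*0 = -152*20*0 = -3040*0 = 0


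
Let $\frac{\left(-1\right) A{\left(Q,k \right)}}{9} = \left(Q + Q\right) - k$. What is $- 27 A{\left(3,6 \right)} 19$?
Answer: $0$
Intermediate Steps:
$A{\left(Q,k \right)} = - 18 Q + 9 k$ ($A{\left(Q,k \right)} = - 9 \left(\left(Q + Q\right) - k\right) = - 9 \left(2 Q - k\right) = - 9 \left(- k + 2 Q\right) = - 18 Q + 9 k$)
$- 27 A{\left(3,6 \right)} 19 = - 27 \left(\left(-18\right) 3 + 9 \cdot 6\right) 19 = - 27 \left(-54 + 54\right) 19 = \left(-27\right) 0 \cdot 19 = 0 \cdot 19 = 0$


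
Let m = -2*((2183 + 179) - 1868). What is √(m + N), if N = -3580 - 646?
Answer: I*√5214 ≈ 72.208*I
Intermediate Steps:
m = -988 (m = -2*(2362 - 1868) = -2*494 = -988)
N = -4226
√(m + N) = √(-988 - 4226) = √(-5214) = I*√5214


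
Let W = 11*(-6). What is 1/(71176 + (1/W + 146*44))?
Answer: 66/5121599 ≈ 1.2887e-5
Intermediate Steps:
W = -66
1/(71176 + (1/W + 146*44)) = 1/(71176 + (1/(-66) + 146*44)) = 1/(71176 + (-1/66 + 6424)) = 1/(71176 + 423983/66) = 1/(5121599/66) = 66/5121599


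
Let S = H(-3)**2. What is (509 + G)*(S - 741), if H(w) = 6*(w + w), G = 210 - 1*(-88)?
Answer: 447885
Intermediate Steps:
G = 298 (G = 210 + 88 = 298)
H(w) = 12*w (H(w) = 6*(2*w) = 12*w)
S = 1296 (S = (12*(-3))**2 = (-36)**2 = 1296)
(509 + G)*(S - 741) = (509 + 298)*(1296 - 741) = 807*555 = 447885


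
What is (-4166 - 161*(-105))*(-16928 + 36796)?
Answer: 253098452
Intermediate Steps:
(-4166 - 161*(-105))*(-16928 + 36796) = (-4166 + 16905)*19868 = 12739*19868 = 253098452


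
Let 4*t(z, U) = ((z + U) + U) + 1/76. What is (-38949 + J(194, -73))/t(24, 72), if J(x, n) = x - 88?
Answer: -11808272/12769 ≈ -924.76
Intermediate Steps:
J(x, n) = -88 + x
t(z, U) = 1/304 + U/2 + z/4 (t(z, U) = (((z + U) + U) + 1/76)/4 = (((U + z) + U) + 1/76)/4 = ((z + 2*U) + 1/76)/4 = (1/76 + z + 2*U)/4 = 1/304 + U/2 + z/4)
(-38949 + J(194, -73))/t(24, 72) = (-38949 + (-88 + 194))/(1/304 + (½)*72 + (¼)*24) = (-38949 + 106)/(1/304 + 36 + 6) = -38843/12769/304 = -38843*304/12769 = -11808272/12769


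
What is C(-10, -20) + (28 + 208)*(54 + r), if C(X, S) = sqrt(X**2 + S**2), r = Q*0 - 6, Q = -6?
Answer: 11328 + 10*sqrt(5) ≈ 11350.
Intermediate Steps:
r = -6 (r = -6*0 - 6 = 0 - 6 = -6)
C(X, S) = sqrt(S**2 + X**2)
C(-10, -20) + (28 + 208)*(54 + r) = sqrt((-20)**2 + (-10)**2) + (28 + 208)*(54 - 6) = sqrt(400 + 100) + 236*48 = sqrt(500) + 11328 = 10*sqrt(5) + 11328 = 11328 + 10*sqrt(5)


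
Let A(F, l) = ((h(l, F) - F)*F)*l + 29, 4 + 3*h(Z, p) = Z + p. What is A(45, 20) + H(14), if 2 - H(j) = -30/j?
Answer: -155168/7 ≈ -22167.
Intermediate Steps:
H(j) = 2 + 30/j (H(j) = 2 - (-30)/j = 2 + 30/j)
h(Z, p) = -4/3 + Z/3 + p/3 (h(Z, p) = -4/3 + (Z + p)/3 = -4/3 + (Z/3 + p/3) = -4/3 + Z/3 + p/3)
A(F, l) = 29 + F*l*(-4/3 - 2*F/3 + l/3) (A(F, l) = (((-4/3 + l/3 + F/3) - F)*F)*l + 29 = (((-4/3 + F/3 + l/3) - F)*F)*l + 29 = ((-4/3 - 2*F/3 + l/3)*F)*l + 29 = (F*(-4/3 - 2*F/3 + l/3))*l + 29 = F*l*(-4/3 - 2*F/3 + l/3) + 29 = 29 + F*l*(-4/3 - 2*F/3 + l/3))
A(45, 20) + H(14) = (29 - 1*20*45² + (⅓)*45*20*(-4 + 45 + 20)) + (2 + 30/14) = (29 - 1*20*2025 + (⅓)*45*20*61) + (2 + 30*(1/14)) = (29 - 40500 + 18300) + (2 + 15/7) = -22171 + 29/7 = -155168/7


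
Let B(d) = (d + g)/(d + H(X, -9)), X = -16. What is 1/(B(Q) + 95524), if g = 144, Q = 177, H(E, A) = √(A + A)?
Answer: 332716405/31783004925681 + 107*I*√2/31783004925681 ≈ 1.0468e-5 + 4.7611e-12*I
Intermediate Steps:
H(E, A) = √2*√A (H(E, A) = √(2*A) = √2*√A)
B(d) = (144 + d)/(d + 3*I*√2) (B(d) = (d + 144)/(d + √2*√(-9)) = (144 + d)/(d + √2*(3*I)) = (144 + d)/(d + 3*I*√2))
1/(B(Q) + 95524) = 1/((144 + 177)/(177 + 3*I*√2) + 95524) = 1/(321/(177 + 3*I*√2) + 95524) = 1/(95524 + 321/(177 + 3*I*√2))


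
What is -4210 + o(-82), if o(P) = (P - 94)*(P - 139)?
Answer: 34686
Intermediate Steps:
o(P) = (-139 + P)*(-94 + P) (o(P) = (-94 + P)*(-139 + P) = (-139 + P)*(-94 + P))
-4210 + o(-82) = -4210 + (13066 + (-82)**2 - 233*(-82)) = -4210 + (13066 + 6724 + 19106) = -4210 + 38896 = 34686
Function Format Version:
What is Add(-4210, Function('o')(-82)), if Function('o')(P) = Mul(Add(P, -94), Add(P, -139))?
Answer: 34686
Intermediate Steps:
Function('o')(P) = Mul(Add(-139, P), Add(-94, P)) (Function('o')(P) = Mul(Add(-94, P), Add(-139, P)) = Mul(Add(-139, P), Add(-94, P)))
Add(-4210, Function('o')(-82)) = Add(-4210, Add(13066, Pow(-82, 2), Mul(-233, -82))) = Add(-4210, Add(13066, 6724, 19106)) = Add(-4210, 38896) = 34686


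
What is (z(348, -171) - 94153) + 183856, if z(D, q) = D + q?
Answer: 89880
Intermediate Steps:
(z(348, -171) - 94153) + 183856 = ((348 - 171) - 94153) + 183856 = (177 - 94153) + 183856 = -93976 + 183856 = 89880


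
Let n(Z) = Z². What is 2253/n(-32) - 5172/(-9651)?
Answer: 9013277/3294208 ≈ 2.7361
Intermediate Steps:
2253/n(-32) - 5172/(-9651) = 2253/((-32)²) - 5172/(-9651) = 2253/1024 - 5172*(-1/9651) = 2253*(1/1024) + 1724/3217 = 2253/1024 + 1724/3217 = 9013277/3294208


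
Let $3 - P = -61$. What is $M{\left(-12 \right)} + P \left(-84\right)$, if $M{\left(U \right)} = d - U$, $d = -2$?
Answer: $-5366$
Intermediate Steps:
$P = 64$ ($P = 3 - -61 = 3 + 61 = 64$)
$M{\left(U \right)} = -2 - U$
$M{\left(-12 \right)} + P \left(-84\right) = \left(-2 - -12\right) + 64 \left(-84\right) = \left(-2 + 12\right) - 5376 = 10 - 5376 = -5366$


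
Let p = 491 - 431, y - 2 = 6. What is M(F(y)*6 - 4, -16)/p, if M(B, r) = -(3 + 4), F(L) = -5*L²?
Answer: -7/60 ≈ -0.11667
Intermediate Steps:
y = 8 (y = 2 + 6 = 8)
M(B, r) = -7 (M(B, r) = -1*7 = -7)
p = 60
M(F(y)*6 - 4, -16)/p = -7/60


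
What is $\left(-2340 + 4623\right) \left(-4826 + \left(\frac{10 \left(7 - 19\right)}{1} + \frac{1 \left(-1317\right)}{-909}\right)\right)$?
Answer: $- \frac{1140129439}{101} \approx -1.1288 \cdot 10^{7}$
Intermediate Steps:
$\left(-2340 + 4623\right) \left(-4826 + \left(\frac{10 \left(7 - 19\right)}{1} + \frac{1 \left(-1317\right)}{-909}\right)\right) = 2283 \left(-4826 + \left(10 \left(-12\right) 1 - - \frac{439}{303}\right)\right) = 2283 \left(-4826 + \left(\left(-120\right) 1 + \frac{439}{303}\right)\right) = 2283 \left(-4826 + \left(-120 + \frac{439}{303}\right)\right) = 2283 \left(-4826 - \frac{35921}{303}\right) = 2283 \left(- \frac{1498199}{303}\right) = - \frac{1140129439}{101}$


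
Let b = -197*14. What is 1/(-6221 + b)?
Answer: -1/8979 ≈ -0.00011137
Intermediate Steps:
b = -2758
1/(-6221 + b) = 1/(-6221 - 2758) = 1/(-8979) = -1/8979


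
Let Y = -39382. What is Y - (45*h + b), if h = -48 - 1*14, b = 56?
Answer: -36648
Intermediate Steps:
h = -62 (h = -48 - 14 = -62)
Y - (45*h + b) = -39382 - (45*(-62) + 56) = -39382 - (-2790 + 56) = -39382 - 1*(-2734) = -39382 + 2734 = -36648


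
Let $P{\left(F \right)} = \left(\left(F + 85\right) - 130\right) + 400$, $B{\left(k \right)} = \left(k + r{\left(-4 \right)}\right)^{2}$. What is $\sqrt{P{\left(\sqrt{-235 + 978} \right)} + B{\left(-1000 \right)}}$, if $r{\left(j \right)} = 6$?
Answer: $\sqrt{988391 + \sqrt{743}} \approx 994.19$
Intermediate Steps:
$B{\left(k \right)} = \left(6 + k\right)^{2}$ ($B{\left(k \right)} = \left(k + 6\right)^{2} = \left(6 + k\right)^{2}$)
$P{\left(F \right)} = 355 + F$ ($P{\left(F \right)} = \left(\left(85 + F\right) - 130\right) + 400 = \left(-45 + F\right) + 400 = 355 + F$)
$\sqrt{P{\left(\sqrt{-235 + 978} \right)} + B{\left(-1000 \right)}} = \sqrt{\left(355 + \sqrt{-235 + 978}\right) + \left(6 - 1000\right)^{2}} = \sqrt{\left(355 + \sqrt{743}\right) + \left(-994\right)^{2}} = \sqrt{\left(355 + \sqrt{743}\right) + 988036} = \sqrt{988391 + \sqrt{743}}$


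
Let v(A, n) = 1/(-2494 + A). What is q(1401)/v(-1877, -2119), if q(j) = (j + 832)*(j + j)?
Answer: -27348761286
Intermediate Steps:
q(j) = 2*j*(832 + j) (q(j) = (832 + j)*(2*j) = 2*j*(832 + j))
q(1401)/v(-1877, -2119) = (2*1401*(832 + 1401))/(1/(-2494 - 1877)) = (2*1401*2233)/(1/(-4371)) = 6256866/(-1/4371) = 6256866*(-4371) = -27348761286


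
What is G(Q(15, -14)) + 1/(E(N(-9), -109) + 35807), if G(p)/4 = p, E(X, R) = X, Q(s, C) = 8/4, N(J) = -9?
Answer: 286385/35798 ≈ 8.0000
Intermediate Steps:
Q(s, C) = 2 (Q(s, C) = 8*(¼) = 2)
G(p) = 4*p
G(Q(15, -14)) + 1/(E(N(-9), -109) + 35807) = 4*2 + 1/(-9 + 35807) = 8 + 1/35798 = 286385/35798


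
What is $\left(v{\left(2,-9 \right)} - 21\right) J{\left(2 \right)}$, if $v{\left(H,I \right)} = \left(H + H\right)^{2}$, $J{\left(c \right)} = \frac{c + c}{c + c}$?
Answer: $-5$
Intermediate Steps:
$J{\left(c \right)} = 1$ ($J{\left(c \right)} = \frac{2 c}{2 c} = 2 c \frac{1}{2 c} = 1$)
$v{\left(H,I \right)} = 4 H^{2}$ ($v{\left(H,I \right)} = \left(2 H\right)^{2} = 4 H^{2}$)
$\left(v{\left(2,-9 \right)} - 21\right) J{\left(2 \right)} = \left(4 \cdot 2^{2} - 21\right) 1 = \left(4 \cdot 4 - 21\right) 1 = \left(16 - 21\right) 1 = \left(-5\right) 1 = -5$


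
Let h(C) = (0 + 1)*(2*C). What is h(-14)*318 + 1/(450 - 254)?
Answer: -1745183/196 ≈ -8904.0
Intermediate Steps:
h(C) = 2*C (h(C) = 1*(2*C) = 2*C)
h(-14)*318 + 1/(450 - 254) = (2*(-14))*318 + 1/(450 - 254) = -28*318 + 1/196 = -8904 + 1/196 = -1745183/196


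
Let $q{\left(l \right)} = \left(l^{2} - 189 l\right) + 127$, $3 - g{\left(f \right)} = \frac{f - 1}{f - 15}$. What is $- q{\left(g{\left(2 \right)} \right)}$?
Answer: $\frac{75217}{169} \approx 445.07$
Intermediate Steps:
$g{\left(f \right)} = 3 - \frac{-1 + f}{-15 + f}$ ($g{\left(f \right)} = 3 - \frac{f - 1}{f - 15} = 3 - \frac{-1 + f}{-15 + f}$)
$q{\left(l \right)} = 127 + l^{2} - 189 l$
$- q{\left(g{\left(2 \right)} \right)} = - (127 + \left(\frac{2 \left(-22 + 2\right)}{-15 + 2}\right)^{2} - 189 \frac{2 \left(-22 + 2\right)}{-15 + 2}) = - (127 + \left(2 \frac{1}{-13} \left(-20\right)\right)^{2} - 189 \cdot 2 \frac{1}{-13} \left(-20\right)) = - (127 + \left(2 \left(- \frac{1}{13}\right) \left(-20\right)\right)^{2} - 189 \cdot 2 \left(- \frac{1}{13}\right) \left(-20\right)) = - (127 + \left(\frac{40}{13}\right)^{2} - \frac{7560}{13}) = - (127 + \frac{1600}{169} - \frac{7560}{13}) = \left(-1\right) \left(- \frac{75217}{169}\right) = \frac{75217}{169}$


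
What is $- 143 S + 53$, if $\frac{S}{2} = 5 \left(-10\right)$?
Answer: $14353$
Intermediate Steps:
$S = -100$ ($S = 2 \cdot 5 \left(-10\right) = 2 \left(-50\right) = -100$)
$- 143 S + 53 = \left(-143\right) \left(-100\right) + 53 = 14300 + 53 = 14353$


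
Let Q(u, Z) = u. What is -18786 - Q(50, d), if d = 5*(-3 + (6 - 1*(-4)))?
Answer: -18836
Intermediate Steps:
d = 35 (d = 5*(-3 + (6 + 4)) = 5*(-3 + 10) = 5*7 = 35)
-18786 - Q(50, d) = -18786 - 1*50 = -18786 - 50 = -18836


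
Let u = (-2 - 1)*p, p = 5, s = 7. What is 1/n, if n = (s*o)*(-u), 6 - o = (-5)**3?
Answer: 1/13755 ≈ 7.2701e-5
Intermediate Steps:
o = 131 (o = 6 - 1*(-5)**3 = 6 - 1*(-125) = 6 + 125 = 131)
u = -15 (u = (-2 - 1)*5 = -3*5 = -15)
n = 13755 (n = (7*131)*(-1*(-15)) = 917*15 = 13755)
1/n = 1/13755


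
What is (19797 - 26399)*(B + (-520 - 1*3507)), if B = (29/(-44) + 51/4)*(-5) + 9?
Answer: 296185526/11 ≈ 2.6926e+7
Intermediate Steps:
B = -566/11 (B = (29*(-1/44) + 51*(¼))*(-5) + 9 = (-29/44 + 51/4)*(-5) + 9 = (133/11)*(-5) + 9 = -665/11 + 9 = -566/11 ≈ -51.455)
(19797 - 26399)*(B + (-520 - 1*3507)) = (19797 - 26399)*(-566/11 + (-520 - 1*3507)) = -6602*(-566/11 + (-520 - 3507)) = -6602*(-566/11 - 4027) = -6602*(-44863/11) = 296185526/11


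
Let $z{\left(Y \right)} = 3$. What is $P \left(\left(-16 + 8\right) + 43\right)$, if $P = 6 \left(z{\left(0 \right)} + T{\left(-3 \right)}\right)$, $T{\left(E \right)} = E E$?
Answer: $2520$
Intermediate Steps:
$T{\left(E \right)} = E^{2}$
$P = 72$ ($P = 6 \left(3 + \left(-3\right)^{2}\right) = 6 \left(3 + 9\right) = 6 \cdot 12 = 72$)
$P \left(\left(-16 + 8\right) + 43\right) = 72 \left(\left(-16 + 8\right) + 43\right) = 72 \left(-8 + 43\right) = 72 \cdot 35 = 2520$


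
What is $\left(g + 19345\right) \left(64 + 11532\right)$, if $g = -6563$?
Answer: $148220072$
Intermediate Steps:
$\left(g + 19345\right) \left(64 + 11532\right) = \left(-6563 + 19345\right) \left(64 + 11532\right) = 12782 \cdot 11596 = 148220072$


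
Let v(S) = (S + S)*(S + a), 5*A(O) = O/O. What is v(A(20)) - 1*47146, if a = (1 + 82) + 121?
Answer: -1176608/25 ≈ -47064.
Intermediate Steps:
a = 204 (a = 83 + 121 = 204)
A(O) = ⅕ (A(O) = (O/O)/5 = (⅕)*1 = ⅕)
v(S) = 2*S*(204 + S) (v(S) = (S + S)*(S + 204) = (2*S)*(204 + S) = 2*S*(204 + S))
v(A(20)) - 1*47146 = 2*(⅕)*(204 + ⅕) - 1*47146 = 2*(⅕)*(1021/5) - 47146 = 2042/25 - 47146 = -1176608/25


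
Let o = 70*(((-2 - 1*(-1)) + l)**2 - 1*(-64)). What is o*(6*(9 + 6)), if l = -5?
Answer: 630000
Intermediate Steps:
o = 7000 (o = 70*(((-2 - 1*(-1)) - 5)**2 - 1*(-64)) = 70*(((-2 + 1) - 5)**2 + 64) = 70*((-1 - 5)**2 + 64) = 70*((-6)**2 + 64) = 70*(36 + 64) = 70*100 = 7000)
o*(6*(9 + 6)) = 7000*(6*(9 + 6)) = 7000*(6*15) = 7000*90 = 630000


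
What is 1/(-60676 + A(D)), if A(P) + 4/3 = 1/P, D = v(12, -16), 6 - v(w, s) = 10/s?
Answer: -159/9647672 ≈ -1.6481e-5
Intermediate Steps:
v(w, s) = 6 - 10/s
D = 53/8 (D = 6 - 10/(-16) = 6 - 10*(-1/16) = 6 + 5/8 = 53/8 ≈ 6.6250)
A(P) = -4/3 + 1/P
1/(-60676 + A(D)) = 1/(-60676 + (-4/3 + 1/(53/8))) = 1/(-60676 + (-4/3 + 8/53)) = 1/(-60676 - 188/159) = 1/(-9647672/159) = -159/9647672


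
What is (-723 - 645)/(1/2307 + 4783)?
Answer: -1577988/5517191 ≈ -0.28601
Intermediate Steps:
(-723 - 645)/(1/2307 + 4783) = -1368/(1/2307 + 4783) = -1368/11034382/2307 = -1368*2307/11034382 = -1577988/5517191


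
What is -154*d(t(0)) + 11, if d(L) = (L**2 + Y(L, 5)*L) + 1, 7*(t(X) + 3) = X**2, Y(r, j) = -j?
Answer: -3839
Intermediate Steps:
t(X) = -3 + X**2/7
d(L) = 1 + L**2 - 5*L (d(L) = (L**2 + (-1*5)*L) + 1 = (L**2 - 5*L) + 1 = 1 + L**2 - 5*L)
-154*d(t(0)) + 11 = -154*(1 + (-3 + (1/7)*0**2)**2 - 5*(-3 + (1/7)*0**2)) + 11 = -154*(1 + (-3 + (1/7)*0)**2 - 5*(-3 + (1/7)*0)) + 11 = -154*(1 + (-3 + 0)**2 - 5*(-3 + 0)) + 11 = -154*(1 + (-3)**2 - 5*(-3)) + 11 = -154*(1 + 9 + 15) + 11 = -154*25 + 11 = -3850 + 11 = -3839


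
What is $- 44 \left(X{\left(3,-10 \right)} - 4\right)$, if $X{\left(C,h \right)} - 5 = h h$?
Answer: $-4444$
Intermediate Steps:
$X{\left(C,h \right)} = 5 + h^{2}$ ($X{\left(C,h \right)} = 5 + h h = 5 + h^{2}$)
$- 44 \left(X{\left(3,-10 \right)} - 4\right) = - 44 \left(\left(5 + \left(-10\right)^{2}\right) - 4\right) = - 44 \left(\left(5 + 100\right) - 4\right) = - 44 \left(105 - 4\right) = \left(-44\right) 101 = -4444$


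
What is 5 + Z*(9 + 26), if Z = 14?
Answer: 495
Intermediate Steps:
5 + Z*(9 + 26) = 5 + 14*(9 + 26) = 5 + 14*35 = 5 + 490 = 495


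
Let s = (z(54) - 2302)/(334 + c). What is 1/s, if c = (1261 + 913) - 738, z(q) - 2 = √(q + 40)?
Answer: -678500/881651 - 295*√94/881651 ≈ -0.77282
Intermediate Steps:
z(q) = 2 + √(40 + q) (z(q) = 2 + √(q + 40) = 2 + √(40 + q))
c = 1436 (c = 2174 - 738 = 1436)
s = -230/177 + √94/1770 (s = ((2 + √(40 + 54)) - 2302)/(334 + 1436) = ((2 + √94) - 2302)/1770 = (-2300 + √94)*(1/1770) = -230/177 + √94/1770 ≈ -1.2940)
1/s = 1/(-230/177 + √94/1770)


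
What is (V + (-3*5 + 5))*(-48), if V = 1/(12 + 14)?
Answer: 6216/13 ≈ 478.15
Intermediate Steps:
V = 1/26 ≈ 0.038462
(V + (-3*5 + 5))*(-48) = (1/26 + (-3*5 + 5))*(-48) = (1/26 + (-15 + 5))*(-48) = (1/26 - 10)*(-48) = -259/26*(-48) = 6216/13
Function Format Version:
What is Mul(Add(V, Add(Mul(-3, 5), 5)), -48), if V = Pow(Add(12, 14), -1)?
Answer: Rational(6216, 13) ≈ 478.15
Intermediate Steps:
V = Rational(1, 26) (V = Pow(26, -1) = Rational(1, 26) ≈ 0.038462)
Mul(Add(V, Add(Mul(-3, 5), 5)), -48) = Mul(Add(Rational(1, 26), Add(Mul(-3, 5), 5)), -48) = Mul(Add(Rational(1, 26), Add(-15, 5)), -48) = Mul(Add(Rational(1, 26), -10), -48) = Mul(Rational(-259, 26), -48) = Rational(6216, 13)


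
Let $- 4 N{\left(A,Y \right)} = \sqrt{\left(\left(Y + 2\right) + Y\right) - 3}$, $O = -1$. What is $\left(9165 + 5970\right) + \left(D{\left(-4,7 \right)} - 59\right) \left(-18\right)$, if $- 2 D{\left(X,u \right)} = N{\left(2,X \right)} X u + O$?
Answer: $16188 + 189 i \approx 16188.0 + 189.0 i$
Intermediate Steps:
$N{\left(A,Y \right)} = - \frac{\sqrt{-1 + 2 Y}}{4}$ ($N{\left(A,Y \right)} = - \frac{\sqrt{\left(\left(Y + 2\right) + Y\right) - 3}}{4} = - \frac{\sqrt{\left(\left(2 + Y\right) + Y\right) - 3}}{4} = - \frac{\sqrt{\left(2 + 2 Y\right) - 3}}{4} = - \frac{\sqrt{-1 + 2 Y}}{4}$)
$D{\left(X,u \right)} = \frac{1}{2} + \frac{X u \sqrt{-1 + 2 X}}{8}$ ($D{\left(X,u \right)} = - \frac{- \frac{\sqrt{-1 + 2 X}}{4} X u - 1}{2} = - \frac{- \frac{X \sqrt{-1 + 2 X}}{4} u - 1}{2} = - \frac{- \frac{X u \sqrt{-1 + 2 X}}{4} - 1}{2} = - \frac{-1 - \frac{X u \sqrt{-1 + 2 X}}{4}}{2} = \frac{1}{2} + \frac{X u \sqrt{-1 + 2 X}}{8}$)
$\left(9165 + 5970\right) + \left(D{\left(-4,7 \right)} - 59\right) \left(-18\right) = \left(9165 + 5970\right) + \left(\left(\frac{1}{2} + \frac{1}{8} \left(-4\right) 7 \sqrt{-1 + 2 \left(-4\right)}\right) - 59\right) \left(-18\right) = 15135 + \left(\left(\frac{1}{2} + \frac{1}{8} \left(-4\right) 7 \sqrt{-1 - 8}\right) - 59\right) \left(-18\right) = 15135 + \left(\left(\frac{1}{2} + \frac{1}{8} \left(-4\right) 7 \sqrt{-9}\right) - 59\right) \left(-18\right) = 15135 + \left(\left(\frac{1}{2} + \frac{1}{8} \left(-4\right) 7 \cdot 3 i\right) - 59\right) \left(-18\right) = 15135 + \left(\left(\frac{1}{2} - \frac{21 i}{2}\right) - 59\right) \left(-18\right) = 15135 + \left(- \frac{117}{2} - \frac{21 i}{2}\right) \left(-18\right) = 15135 + \left(1053 + 189 i\right) = 16188 + 189 i$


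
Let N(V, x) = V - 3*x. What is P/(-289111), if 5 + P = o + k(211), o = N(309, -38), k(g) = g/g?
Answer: -419/289111 ≈ -0.0014493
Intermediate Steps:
k(g) = 1
o = 423 (o = 309 - 3*(-38) = 309 + 114 = 423)
P = 419 (P = -5 + (423 + 1) = -5 + 424 = 419)
P/(-289111) = 419/(-289111) = 419*(-1/289111) = -419/289111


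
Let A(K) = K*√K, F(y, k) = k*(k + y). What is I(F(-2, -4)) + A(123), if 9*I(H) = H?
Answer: 8/3 + 123*√123 ≈ 1366.8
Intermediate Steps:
A(K) = K^(3/2)
I(H) = H/9
I(F(-2, -4)) + A(123) = (-4*(-4 - 2))/9 + 123^(3/2) = (-4*(-6))/9 + 123*√123 = (⅑)*24 + 123*√123 = 8/3 + 123*√123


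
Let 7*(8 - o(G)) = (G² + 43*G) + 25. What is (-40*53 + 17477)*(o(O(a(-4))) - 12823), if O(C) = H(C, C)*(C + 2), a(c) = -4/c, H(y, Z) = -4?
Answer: -1372270806/7 ≈ -1.9604e+8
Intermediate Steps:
O(C) = -8 - 4*C (O(C) = -4*(C + 2) = -4*(2 + C) = -8 - 4*C)
o(G) = 31/7 - 43*G/7 - G²/7 (o(G) = 8 - ((G² + 43*G) + 25)/7 = 8 - (25 + G² + 43*G)/7 = 8 + (-25/7 - 43*G/7 - G²/7) = 31/7 - 43*G/7 - G²/7)
(-40*53 + 17477)*(o(O(a(-4))) - 12823) = (-40*53 + 17477)*((31/7 - 43*(-8 - (-16)/(-4))/7 - (-8 - (-16)/(-4))²/7) - 12823) = (-2120 + 17477)*((31/7 - 43*(-8 - (-16)*(-1)/4)/7 - (-8 - (-16)*(-1)/4)²/7) - 12823) = 15357*((31/7 - 43*(-8 - 4*1)/7 - (-8 - 4*1)²/7) - 12823) = 15357*((31/7 - 43*(-8 - 4)/7 - (-8 - 4)²/7) - 12823) = 15357*((31/7 - 43/7*(-12) - ⅐*(-12)²) - 12823) = 15357*((31/7 + 516/7 - ⅐*144) - 12823) = 15357*((31/7 + 516/7 - 144/7) - 12823) = 15357*(403/7 - 12823) = 15357*(-89358/7) = -1372270806/7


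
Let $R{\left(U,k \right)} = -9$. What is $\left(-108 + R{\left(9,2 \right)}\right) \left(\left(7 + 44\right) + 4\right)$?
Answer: $-6435$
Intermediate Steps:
$\left(-108 + R{\left(9,2 \right)}\right) \left(\left(7 + 44\right) + 4\right) = \left(-108 - 9\right) \left(\left(7 + 44\right) + 4\right) = - 117 \left(51 + 4\right) = \left(-117\right) 55 = -6435$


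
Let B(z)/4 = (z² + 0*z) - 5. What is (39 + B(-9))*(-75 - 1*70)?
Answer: -49735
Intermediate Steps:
B(z) = -20 + 4*z² (B(z) = 4*((z² + 0*z) - 5) = 4*((z² + 0) - 5) = 4*(z² - 5) = 4*(-5 + z²) = -20 + 4*z²)
(39 + B(-9))*(-75 - 1*70) = (39 + (-20 + 4*(-9)²))*(-75 - 1*70) = (39 + (-20 + 4*81))*(-75 - 70) = (39 + (-20 + 324))*(-145) = (39 + 304)*(-145) = 343*(-145) = -49735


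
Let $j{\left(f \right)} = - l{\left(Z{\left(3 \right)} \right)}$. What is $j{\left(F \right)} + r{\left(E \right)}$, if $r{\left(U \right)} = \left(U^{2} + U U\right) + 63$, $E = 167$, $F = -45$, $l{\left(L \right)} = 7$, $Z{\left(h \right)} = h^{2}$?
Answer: $55834$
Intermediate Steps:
$r{\left(U \right)} = 63 + 2 U^{2}$ ($r{\left(U \right)} = \left(U^{2} + U^{2}\right) + 63 = 2 U^{2} + 63 = 63 + 2 U^{2}$)
$j{\left(f \right)} = -7$ ($j{\left(f \right)} = \left(-1\right) 7 = -7$)
$j{\left(F \right)} + r{\left(E \right)} = -7 + \left(63 + 2 \cdot 167^{2}\right) = -7 + \left(63 + 2 \cdot 27889\right) = -7 + \left(63 + 55778\right) = -7 + 55841 = 55834$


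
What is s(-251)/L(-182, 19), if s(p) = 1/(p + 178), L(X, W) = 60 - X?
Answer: -1/17666 ≈ -5.6606e-5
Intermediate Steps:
s(p) = 1/(178 + p)
s(-251)/L(-182, 19) = 1/((178 - 251)*(60 - 1*(-182))) = 1/((-73)*(60 + 182)) = -1/73/242 = -1/73*1/242 = -1/17666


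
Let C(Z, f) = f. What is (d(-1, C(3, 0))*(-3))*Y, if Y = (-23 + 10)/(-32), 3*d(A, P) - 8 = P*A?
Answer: -13/4 ≈ -3.2500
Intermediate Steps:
d(A, P) = 8/3 + A*P/3 (d(A, P) = 8/3 + (P*A)/3 = 8/3 + (A*P)/3 = 8/3 + A*P/3)
Y = 13/32 (Y = -13*(-1/32) = 13/32 ≈ 0.40625)
(d(-1, C(3, 0))*(-3))*Y = ((8/3 + (⅓)*(-1)*0)*(-3))*(13/32) = ((8/3 + 0)*(-3))*(13/32) = ((8/3)*(-3))*(13/32) = -8*13/32 = -13/4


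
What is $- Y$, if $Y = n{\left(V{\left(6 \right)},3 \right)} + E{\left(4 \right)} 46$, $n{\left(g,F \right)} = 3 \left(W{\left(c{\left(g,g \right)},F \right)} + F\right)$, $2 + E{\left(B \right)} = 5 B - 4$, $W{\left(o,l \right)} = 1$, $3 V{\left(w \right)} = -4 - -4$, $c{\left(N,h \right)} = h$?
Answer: $-656$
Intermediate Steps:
$V{\left(w \right)} = 0$ ($V{\left(w \right)} = \frac{-4 - -4}{3} = \frac{-4 + 4}{3} = \frac{1}{3} \cdot 0 = 0$)
$E{\left(B \right)} = -6 + 5 B$ ($E{\left(B \right)} = -2 + \left(5 B - 4\right) = -2 + \left(-4 + 5 B\right) = -6 + 5 B$)
$n{\left(g,F \right)} = 3 + 3 F$ ($n{\left(g,F \right)} = 3 \left(1 + F\right) = 3 + 3 F$)
$Y = 656$ ($Y = \left(3 + 3 \cdot 3\right) + \left(-6 + 5 \cdot 4\right) 46 = \left(3 + 9\right) + \left(-6 + 20\right) 46 = 12 + 14 \cdot 46 = 12 + 644 = 656$)
$- Y = \left(-1\right) 656 = -656$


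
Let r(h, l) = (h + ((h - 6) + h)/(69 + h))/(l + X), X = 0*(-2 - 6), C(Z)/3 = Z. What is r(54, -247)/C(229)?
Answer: -2248/6957249 ≈ -0.00032312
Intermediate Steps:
C(Z) = 3*Z
X = 0 (X = 0*(-8) = 0)
r(h, l) = (h + (-6 + 2*h)/(69 + h))/l (r(h, l) = (h + ((h - 6) + h)/(69 + h))/(l + 0) = (h + ((-6 + h) + h)/(69 + h))/l = (h + (-6 + 2*h)/(69 + h))/l)
r(54, -247)/C(229) = ((-6 + 54² + 71*54)/((-247)*(69 + 54)))/((3*229)) = -1/247*(-6 + 2916 + 3834)/123/687 = -1/247*1/123*6744*(1/687) = -2248/10127*1/687 = -2248/6957249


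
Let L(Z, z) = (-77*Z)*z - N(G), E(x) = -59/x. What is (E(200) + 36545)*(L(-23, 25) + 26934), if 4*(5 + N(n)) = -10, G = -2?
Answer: 1041034393453/400 ≈ 2.6026e+9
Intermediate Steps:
N(n) = -15/2 (N(n) = -5 + (¼)*(-10) = -5 - 5/2 = -15/2)
L(Z, z) = 15/2 - 77*Z*z (L(Z, z) = (-77*Z)*z - 1*(-15/2) = -77*Z*z + 15/2 = 15/2 - 77*Z*z)
(E(200) + 36545)*(L(-23, 25) + 26934) = (-59/200 + 36545)*((15/2 - 77*(-23)*25) + 26934) = (-59*1/200 + 36545)*((15/2 + 44275) + 26934) = (-59/200 + 36545)*(88565/2 + 26934) = (7308941/200)*(142433/2) = 1041034393453/400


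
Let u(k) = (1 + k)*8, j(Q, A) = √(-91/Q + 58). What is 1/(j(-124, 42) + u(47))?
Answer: 47616/18277261 - 2*√225773/18277261 ≈ 0.0025532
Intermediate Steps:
j(Q, A) = √(58 - 91/Q)
u(k) = 8 + 8*k
1/(j(-124, 42) + u(47)) = 1/(√(58 - 91/(-124)) + (8 + 8*47)) = 1/(√(58 - 91*(-1/124)) + (8 + 376)) = 1/(√(58 + 91/124) + 384) = 1/(√(7283/124) + 384) = 1/(√225773/62 + 384) = 1/(384 + √225773/62)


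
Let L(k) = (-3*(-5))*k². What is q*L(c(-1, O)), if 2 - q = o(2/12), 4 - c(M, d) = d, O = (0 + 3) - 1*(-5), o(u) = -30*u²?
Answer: 680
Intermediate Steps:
O = 8 (O = 3 + 5 = 8)
c(M, d) = 4 - d
q = 17/6 (q = 2 - (-30)*(2/12)² = 2 - (-30)*(2*(1/12))² = 2 - (-30)*(⅙)² = 2 - (-30)/36 = 2 - 1*(-⅚) = 2 + ⅚ = 17/6 ≈ 2.8333)
L(k) = 15*k²
q*L(c(-1, O)) = 17*(15*(4 - 1*8)²)/6 = 17*(15*(4 - 8)²)/6 = 17*(15*(-4)²)/6 = 17*(15*16)/6 = (17/6)*240 = 680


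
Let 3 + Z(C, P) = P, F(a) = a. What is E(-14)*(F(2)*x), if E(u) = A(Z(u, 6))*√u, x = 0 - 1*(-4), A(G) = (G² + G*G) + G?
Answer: 168*I*√14 ≈ 628.6*I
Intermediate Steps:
Z(C, P) = -3 + P
A(G) = G + 2*G² (A(G) = (G² + G²) + G = 2*G² + G = G + 2*G²)
x = 4 (x = 0 + 4 = 4)
E(u) = 21*√u (E(u) = ((-3 + 6)*(1 + 2*(-3 + 6)))*√u = (3*(1 + 2*3))*√u = (3*(1 + 6))*√u = (3*7)*√u = 21*√u)
E(-14)*(F(2)*x) = (21*√(-14))*(2*4) = (21*(I*√14))*8 = (21*I*√14)*8 = 168*I*√14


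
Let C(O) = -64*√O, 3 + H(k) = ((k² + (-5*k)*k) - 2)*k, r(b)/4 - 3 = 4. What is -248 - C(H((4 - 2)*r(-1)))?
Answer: -248 + 64*I*√702579 ≈ -248.0 + 53645.0*I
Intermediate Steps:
r(b) = 28 (r(b) = 12 + 4*4 = 12 + 16 = 28)
H(k) = -3 + k*(-2 - 4*k²) (H(k) = -3 + ((k² + (-5*k)*k) - 2)*k = -3 + ((k² - 5*k²) - 2)*k = -3 + (-4*k² - 2)*k = -3 + (-2 - 4*k²)*k = -3 + k*(-2 - 4*k²))
-248 - C(H((4 - 2)*r(-1))) = -248 - (-64)*√(-3 - 4*21952*(4 - 2)³ - 2*(4 - 2)*28) = -248 - (-64)*√(-3 - 4*(2*28)³ - 4*28) = -248 - (-64)*√(-3 - 4*56³ - 2*56) = -248 - (-64)*√(-3 - 4*175616 - 112) = -248 - (-64)*√(-3 - 702464 - 112) = -248 - (-64)*√(-702579) = -248 - (-64)*I*√702579 = -248 + 64*I*√702579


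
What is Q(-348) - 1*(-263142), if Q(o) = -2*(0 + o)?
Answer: 263838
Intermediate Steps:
Q(o) = -2*o
Q(-348) - 1*(-263142) = -2*(-348) - 1*(-263142) = 696 + 263142 = 263838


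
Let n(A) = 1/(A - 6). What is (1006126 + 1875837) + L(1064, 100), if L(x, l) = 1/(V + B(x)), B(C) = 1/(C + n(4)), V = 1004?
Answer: 6154460808257/2135510 ≈ 2.8820e+6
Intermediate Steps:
n(A) = 1/(-6 + A)
B(C) = 1/(-½ + C) (B(C) = 1/(C + 1/(-6 + 4)) = 1/(C + 1/(-2)) = 1/(C - ½) = 1/(-½ + C))
L(x, l) = 1/(1004 + 2/(-1 + 2*x))
(1006126 + 1875837) + L(1064, 100) = (1006126 + 1875837) + (-1 + 2*1064)/(2*(-501 + 1004*1064)) = 2881963 + (-1 + 2128)/(2*(-501 + 1068256)) = 2881963 + (½)*2127/1067755 = 2881963 + (½)*(1/1067755)*2127 = 2881963 + 2127/2135510 = 6154460808257/2135510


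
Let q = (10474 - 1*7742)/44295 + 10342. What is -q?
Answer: -458101622/44295 ≈ -10342.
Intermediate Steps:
q = 458101622/44295 (q = (10474 - 7742)*(1/44295) + 10342 = 2732*(1/44295) + 10342 = 2732/44295 + 10342 = 458101622/44295 ≈ 10342.)
-q = -1*458101622/44295 = -458101622/44295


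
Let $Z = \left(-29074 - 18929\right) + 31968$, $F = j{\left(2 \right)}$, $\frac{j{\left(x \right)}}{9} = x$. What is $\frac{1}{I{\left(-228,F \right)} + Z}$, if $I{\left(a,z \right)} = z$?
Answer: $- \frac{1}{16017} \approx -6.2434 \cdot 10^{-5}$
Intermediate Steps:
$j{\left(x \right)} = 9 x$
$F = 18$ ($F = 9 \cdot 2 = 18$)
$Z = -16035$ ($Z = -48003 + 31968 = -16035$)
$\frac{1}{I{\left(-228,F \right)} + Z} = \frac{1}{18 - 16035} = \frac{1}{-16017} = - \frac{1}{16017}$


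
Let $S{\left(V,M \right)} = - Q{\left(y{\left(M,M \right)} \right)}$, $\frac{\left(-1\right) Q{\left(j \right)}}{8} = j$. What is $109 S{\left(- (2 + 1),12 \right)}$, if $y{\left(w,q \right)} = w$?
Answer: $10464$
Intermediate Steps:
$Q{\left(j \right)} = - 8 j$
$S{\left(V,M \right)} = 8 M$ ($S{\left(V,M \right)} = - \left(-8\right) M = 8 M$)
$109 S{\left(- (2 + 1),12 \right)} = 109 \cdot 8 \cdot 12 = 109 \cdot 96 = 10464$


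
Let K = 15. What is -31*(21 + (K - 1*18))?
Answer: -558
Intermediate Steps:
-31*(21 + (K - 1*18)) = -31*(21 + (15 - 1*18)) = -31*(21 + (15 - 18)) = -31*(21 - 3) = -31*18 = -558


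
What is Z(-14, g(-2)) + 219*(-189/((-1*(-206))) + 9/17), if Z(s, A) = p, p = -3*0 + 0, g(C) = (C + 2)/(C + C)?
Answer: -297621/3502 ≈ -84.986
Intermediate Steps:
g(C) = (2 + C)/(2*C) (g(C) = (2 + C)/((2*C)) = (2 + C)*(1/(2*C)) = (2 + C)/(2*C))
p = 0 (p = 0 + 0 = 0)
Z(s, A) = 0
Z(-14, g(-2)) + 219*(-189/((-1*(-206))) + 9/17) = 0 + 219*(-189/((-1*(-206))) + 9/17) = 0 + 219*(-189/206 + 9*(1/17)) = 0 + 219*(-189*1/206 + 9/17) = 0 + 219*(-189/206 + 9/17) = 0 + 219*(-1359/3502) = 0 - 297621/3502 = -297621/3502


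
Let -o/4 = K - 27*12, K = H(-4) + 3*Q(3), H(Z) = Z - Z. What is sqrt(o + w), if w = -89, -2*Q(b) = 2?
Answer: sqrt(1219) ≈ 34.914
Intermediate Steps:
Q(b) = -1 (Q(b) = -1/2*2 = -1)
H(Z) = 0
K = -3 (K = 0 + 3*(-1) = 0 - 3 = -3)
o = 1308 (o = -4*(-3 - 27*12) = -4*(-3 - 324) = -4*(-327) = 1308)
sqrt(o + w) = sqrt(1308 - 89) = sqrt(1219)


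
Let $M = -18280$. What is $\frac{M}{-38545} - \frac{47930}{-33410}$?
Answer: $\frac{3781841}{1981213} \approx 1.9089$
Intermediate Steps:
$\frac{M}{-38545} - \frac{47930}{-33410} = - \frac{18280}{-38545} - \frac{47930}{-33410} = \left(-18280\right) \left(- \frac{1}{38545}\right) - - \frac{4793}{3341} = \frac{3656}{7709} + \frac{4793}{3341} = \frac{3781841}{1981213}$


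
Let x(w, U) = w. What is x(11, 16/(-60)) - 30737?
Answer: -30726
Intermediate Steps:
x(11, 16/(-60)) - 30737 = 11 - 30737 = -30726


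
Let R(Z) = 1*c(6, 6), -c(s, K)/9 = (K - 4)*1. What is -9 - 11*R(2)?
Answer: 189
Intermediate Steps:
c(s, K) = 36 - 9*K (c(s, K) = -9*(K - 4) = -9*(-4 + K) = 36 - 9*K)
R(Z) = -18 (R(Z) = 1*(36 - 9*6) = 1*(36 - 54) = 1*(-18) = -18)
-9 - 11*R(2) = -9 - 11*(-18) = -9 + 198 = 189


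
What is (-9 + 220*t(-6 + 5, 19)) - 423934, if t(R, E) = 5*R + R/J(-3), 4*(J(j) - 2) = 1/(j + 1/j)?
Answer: -2976101/7 ≈ -4.2516e+5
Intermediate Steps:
J(j) = 2 + 1/(4*(j + 1/j))
t(R, E) = 425*R/77 (t(R, E) = 5*R + R/(((8 - 3 + 8*(-3)²)/(4*(1 + (-3)²)))) = 5*R + R/(((8 - 3 + 8*9)/(4*(1 + 9)))) = 5*R + R/(((¼)*(8 - 3 + 72)/10)) = 5*R + R/(((¼)*(⅒)*77)) = 5*R + R/(77/40) = 5*R + R*(40/77) = 5*R + 40*R/77 = 425*R/77)
(-9 + 220*t(-6 + 5, 19)) - 423934 = (-9 + 220*(425*(-6 + 5)/77)) - 423934 = (-9 + 220*((425/77)*(-1))) - 423934 = (-9 + 220*(-425/77)) - 423934 = (-9 - 8500/7) - 423934 = -8563/7 - 423934 = -2976101/7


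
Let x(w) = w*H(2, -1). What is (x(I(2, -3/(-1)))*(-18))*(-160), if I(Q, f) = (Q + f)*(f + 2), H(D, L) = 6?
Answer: 432000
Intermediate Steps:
I(Q, f) = (2 + f)*(Q + f) (I(Q, f) = (Q + f)*(2 + f) = (2 + f)*(Q + f))
x(w) = 6*w (x(w) = w*6 = 6*w)
(x(I(2, -3/(-1)))*(-18))*(-160) = ((6*((-3/(-1))**2 + 2*2 + 2*(-3/(-1)) + 2*(-3/(-1))))*(-18))*(-160) = ((6*((-3*(-1))**2 + 4 + 2*(-3*(-1)) + 2*(-3*(-1))))*(-18))*(-160) = ((6*(3**2 + 4 + 2*3 + 2*3))*(-18))*(-160) = ((6*(9 + 4 + 6 + 6))*(-18))*(-160) = ((6*25)*(-18))*(-160) = (150*(-18))*(-160) = -2700*(-160) = 432000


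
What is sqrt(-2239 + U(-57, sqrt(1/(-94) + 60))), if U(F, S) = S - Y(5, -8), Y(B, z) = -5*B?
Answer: sqrt(-19562904 + 94*sqrt(530066))/94 ≈ 46.971*I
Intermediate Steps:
U(F, S) = 25 + S (U(F, S) = S - (-5)*5 = S - 1*(-25) = S + 25 = 25 + S)
sqrt(-2239 + U(-57, sqrt(1/(-94) + 60))) = sqrt(-2239 + (25 + sqrt(1/(-94) + 60))) = sqrt(-2239 + (25 + sqrt(-1/94 + 60))) = sqrt(-2239 + (25 + sqrt(5639/94))) = sqrt(-2239 + (25 + sqrt(530066)/94)) = sqrt(-2214 + sqrt(530066)/94)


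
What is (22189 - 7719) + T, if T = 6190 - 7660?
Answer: 13000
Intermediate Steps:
T = -1470
(22189 - 7719) + T = (22189 - 7719) - 1470 = 14470 - 1470 = 13000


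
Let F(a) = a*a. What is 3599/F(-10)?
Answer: 3599/100 ≈ 35.990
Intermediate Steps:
F(a) = a²
3599/F(-10) = 3599/((-10)²) = 3599/100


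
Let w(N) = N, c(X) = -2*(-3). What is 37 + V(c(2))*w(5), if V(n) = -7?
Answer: 2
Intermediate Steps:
c(X) = 6
37 + V(c(2))*w(5) = 37 - 7*5 = 37 - 35 = 2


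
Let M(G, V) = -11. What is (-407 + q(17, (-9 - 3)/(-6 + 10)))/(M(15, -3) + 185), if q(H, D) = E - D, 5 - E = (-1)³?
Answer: -199/87 ≈ -2.2874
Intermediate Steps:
E = 6 (E = 5 - 1*(-1)³ = 5 - 1*(-1) = 5 + 1 = 6)
q(H, D) = 6 - D
(-407 + q(17, (-9 - 3)/(-6 + 10)))/(M(15, -3) + 185) = (-407 + (6 - (-9 - 3)/(-6 + 10)))/(-11 + 185) = (-407 + (6 - (-12)/4))/174 = (-407 + (6 - (-12)/4))*(1/174) = (-407 + (6 - 1*(-3)))*(1/174) = (-407 + (6 + 3))*(1/174) = (-407 + 9)*(1/174) = -398*1/174 = -199/87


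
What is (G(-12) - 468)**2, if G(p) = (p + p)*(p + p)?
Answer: 11664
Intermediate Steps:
G(p) = 4*p**2 (G(p) = (2*p)*(2*p) = 4*p**2)
(G(-12) - 468)**2 = (4*(-12)**2 - 468)**2 = (4*144 - 468)**2 = (576 - 468)**2 = 108**2 = 11664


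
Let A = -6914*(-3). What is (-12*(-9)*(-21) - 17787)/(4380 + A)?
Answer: -6685/8374 ≈ -0.79830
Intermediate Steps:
A = 20742
(-12*(-9)*(-21) - 17787)/(4380 + A) = (-12*(-9)*(-21) - 17787)/(4380 + 20742) = (108*(-21) - 17787)/25122 = (-2268 - 17787)*(1/25122) = -20055*1/25122 = -6685/8374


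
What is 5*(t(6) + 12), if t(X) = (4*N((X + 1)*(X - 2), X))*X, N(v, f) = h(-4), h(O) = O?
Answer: -420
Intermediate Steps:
N(v, f) = -4
t(X) = -16*X (t(X) = (4*(-4))*X = -16*X)
5*(t(6) + 12) = 5*(-16*6 + 12) = 5*(-96 + 12) = 5*(-84) = -420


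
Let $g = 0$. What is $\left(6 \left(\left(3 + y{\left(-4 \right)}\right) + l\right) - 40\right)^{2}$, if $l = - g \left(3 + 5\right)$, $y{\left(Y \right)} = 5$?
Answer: $64$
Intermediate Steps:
$l = 0$ ($l = \left(-1\right) 0 \left(3 + 5\right) = 0 \cdot 8 = 0$)
$\left(6 \left(\left(3 + y{\left(-4 \right)}\right) + l\right) - 40\right)^{2} = \left(6 \left(\left(3 + 5\right) + 0\right) - 40\right)^{2} = \left(6 \left(8 + 0\right) - 40\right)^{2} = \left(6 \cdot 8 - 40\right)^{2} = \left(48 - 40\right)^{2} = 8^{2} = 64$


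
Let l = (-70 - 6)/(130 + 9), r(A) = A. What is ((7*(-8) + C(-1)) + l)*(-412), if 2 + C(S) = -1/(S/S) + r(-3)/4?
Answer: 3453075/139 ≈ 24842.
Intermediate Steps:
l = -76/139 ≈ -0.54676
C(S) = -15/4 (C(S) = -2 + (-1/(S/S) - 3/4) = -2 + (-1/1 - 3*¼) = -2 + (-1*1 - ¾) = -2 + (-1 - ¾) = -2 - 7/4 = -15/4)
((7*(-8) + C(-1)) + l)*(-412) = ((7*(-8) - 15/4) - 76/139)*(-412) = ((-56 - 15/4) - 76/139)*(-412) = (-239/4 - 76/139)*(-412) = -33525/556*(-412) = 3453075/139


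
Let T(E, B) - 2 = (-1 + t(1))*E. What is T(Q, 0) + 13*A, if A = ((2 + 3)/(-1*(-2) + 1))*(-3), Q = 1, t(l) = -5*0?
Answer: -64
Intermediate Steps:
t(l) = 0
T(E, B) = 2 - E (T(E, B) = 2 + (-1 + 0)*E = 2 - E)
A = -5 (A = (5/(2 + 1))*(-3) = (5/3)*(-3) = -5)
T(Q, 0) + 13*A = (2 - 1*1) + 13*(-5) = (2 - 1) - 65 = 1 - 65 = -64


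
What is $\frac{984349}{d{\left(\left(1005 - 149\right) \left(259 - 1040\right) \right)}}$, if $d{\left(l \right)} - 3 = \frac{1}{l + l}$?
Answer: $\frac{1316145486128}{4011215} \approx 3.2812 \cdot 10^{5}$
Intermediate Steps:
$d{\left(l \right)} = 3 + \frac{1}{2 l}$ ($d{\left(l \right)} = 3 + \frac{1}{l + l} = 3 + \frac{1}{2 l}$)
$\frac{984349}{d{\left(\left(1005 - 149\right) \left(259 - 1040\right) \right)}} = \frac{984349}{3 + \frac{1}{2 \left(1005 - 149\right) \left(259 - 1040\right)}} = \frac{984349}{3 + \frac{1}{2 \cdot 856 \left(-781\right)}} = \frac{984349}{3 + \frac{1}{2 \left(-668536\right)}} = \frac{984349}{3 + \frac{1}{2} \left(- \frac{1}{668536}\right)} = \frac{984349}{3 - \frac{1}{1337072}} = \frac{984349}{\frac{4011215}{1337072}} = 984349 \cdot \frac{1337072}{4011215} = \frac{1316145486128}{4011215}$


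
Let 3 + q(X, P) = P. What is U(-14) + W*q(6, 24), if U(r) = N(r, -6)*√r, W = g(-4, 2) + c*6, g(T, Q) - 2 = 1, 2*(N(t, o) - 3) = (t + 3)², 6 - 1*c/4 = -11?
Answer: 8631 + 127*I*√14/2 ≈ 8631.0 + 237.6*I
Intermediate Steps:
c = 68 (c = 24 - 4*(-11) = 24 + 44 = 68)
N(t, o) = 3 + (3 + t)²/2 (N(t, o) = 3 + (t + 3)²/2 = 3 + (3 + t)²/2)
g(T, Q) = 3 (g(T, Q) = 2 + 1 = 3)
q(X, P) = -3 + P
W = 411 (W = 3 + 68*6 = 3 + 408 = 411)
U(r) = √r*(3 + (3 + r)²/2) (U(r) = (3 + (3 + r)²/2)*√r = √r*(3 + (3 + r)²/2))
U(-14) + W*q(6, 24) = √(-14)*(6 + (3 - 14)²)/2 + 411*(-3 + 24) = (I*√14)*(6 + (-11)²)/2 + 411*21 = (I*√14)*(6 + 121)/2 + 8631 = (½)*(I*√14)*127 + 8631 = 127*I*√14/2 + 8631 = 8631 + 127*I*√14/2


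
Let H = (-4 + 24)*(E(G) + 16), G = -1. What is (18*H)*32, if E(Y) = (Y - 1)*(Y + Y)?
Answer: 230400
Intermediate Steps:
E(Y) = 2*Y*(-1 + Y) (E(Y) = (-1 + Y)*(2*Y) = 2*Y*(-1 + Y))
H = 400 (H = (-4 + 24)*(2*(-1)*(-1 - 1) + 16) = 20*(2*(-1)*(-2) + 16) = 20*(4 + 16) = 20*20 = 400)
(18*H)*32 = (18*400)*32 = 7200*32 = 230400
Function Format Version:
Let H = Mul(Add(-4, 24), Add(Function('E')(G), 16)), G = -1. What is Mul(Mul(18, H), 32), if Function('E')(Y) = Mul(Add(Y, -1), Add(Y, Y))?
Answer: 230400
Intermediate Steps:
Function('E')(Y) = Mul(2, Y, Add(-1, Y)) (Function('E')(Y) = Mul(Add(-1, Y), Mul(2, Y)) = Mul(2, Y, Add(-1, Y)))
H = 400 (H = Mul(Add(-4, 24), Add(Mul(2, -1, Add(-1, -1)), 16)) = Mul(20, Add(Mul(2, -1, -2), 16)) = Mul(20, Add(4, 16)) = Mul(20, 20) = 400)
Mul(Mul(18, H), 32) = Mul(Mul(18, 400), 32) = Mul(7200, 32) = 230400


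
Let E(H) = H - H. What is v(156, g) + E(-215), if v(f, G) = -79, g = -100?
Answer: -79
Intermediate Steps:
E(H) = 0
v(156, g) + E(-215) = -79 + 0 = -79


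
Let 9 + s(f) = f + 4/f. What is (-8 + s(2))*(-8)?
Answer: 104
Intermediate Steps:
s(f) = -9 + f + 4/f (s(f) = -9 + (f + 4/f) = -9 + f + 4/f)
(-8 + s(2))*(-8) = (-8 + (-9 + 2 + 4/2))*(-8) = (-8 + (-9 + 2 + 4*(1/2)))*(-8) = (-8 + (-9 + 2 + 2))*(-8) = (-8 - 5)*(-8) = -13*(-8) = 104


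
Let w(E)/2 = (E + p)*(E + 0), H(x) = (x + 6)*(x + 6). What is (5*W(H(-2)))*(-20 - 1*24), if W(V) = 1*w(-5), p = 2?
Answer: -6600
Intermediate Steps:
H(x) = (6 + x)² (H(x) = (6 + x)*(6 + x) = (6 + x)²)
w(E) = 2*E*(2 + E) (w(E) = 2*((E + 2)*(E + 0)) = 2*((2 + E)*E) = 2*(E*(2 + E)) = 2*E*(2 + E))
W(V) = 30 (W(V) = 1*(2*(-5)*(2 - 5)) = 1*(2*(-5)*(-3)) = 1*30 = 30)
(5*W(H(-2)))*(-20 - 1*24) = (5*30)*(-20 - 1*24) = 150*(-20 - 24) = 150*(-44) = -6600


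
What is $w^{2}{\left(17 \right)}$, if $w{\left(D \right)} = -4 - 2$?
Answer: $36$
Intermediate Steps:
$w{\left(D \right)} = -6$ ($w{\left(D \right)} = -4 - 2 = -6$)
$w^{2}{\left(17 \right)} = \left(-6\right)^{2} = 36$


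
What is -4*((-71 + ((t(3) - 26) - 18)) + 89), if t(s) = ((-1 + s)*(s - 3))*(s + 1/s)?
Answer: 104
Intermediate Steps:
t(s) = (-1 + s)*(-3 + s)*(s + 1/s) (t(s) = ((-1 + s)*(-3 + s))*(s + 1/s) = (-1 + s)*(-3 + s)*(s + 1/s))
-4*((-71 + ((t(3) - 26) - 18)) + 89) = -4*((-71 + (((-4 + 3³ - 4*3² + 3/3 + 4*3) - 26) - 18)) + 89) = -4*((-71 + (((-4 + 27 - 4*9 + 3*(⅓) + 12) - 26) - 18)) + 89) = -4*((-71 + (((-4 + 27 - 36 + 1 + 12) - 26) - 18)) + 89) = -4*((-71 + ((0 - 26) - 18)) + 89) = -4*((-71 + (-26 - 18)) + 89) = -4*((-71 - 44) + 89) = -4*(-115 + 89) = -4*(-26) = 104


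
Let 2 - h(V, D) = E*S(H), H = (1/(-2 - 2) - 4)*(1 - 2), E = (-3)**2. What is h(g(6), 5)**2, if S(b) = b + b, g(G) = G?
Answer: 22201/4 ≈ 5550.3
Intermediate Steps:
E = 9
H = 17/4 (H = (1/(-4) - 4)*(-1) = (-1/4 - 4)*(-1) = -17/4*(-1) = 17/4 ≈ 4.2500)
S(b) = 2*b
h(V, D) = -149/2 (h(V, D) = 2 - 9*2*(17/4) = 2 - 9*17/2 = 2 - 1*153/2 = 2 - 153/2 = -149/2)
h(g(6), 5)**2 = (-149/2)**2 = 22201/4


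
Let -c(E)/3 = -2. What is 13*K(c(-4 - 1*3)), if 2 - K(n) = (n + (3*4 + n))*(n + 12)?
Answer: -5590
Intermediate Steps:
c(E) = 6 (c(E) = -3*(-2) = 6)
K(n) = 2 - (12 + n)*(12 + 2*n) (K(n) = 2 - (n + (3*4 + n))*(n + 12) = 2 - (n + (12 + n))*(12 + n) = 2 - (12 + 2*n)*(12 + n) = 2 - (12 + n)*(12 + 2*n))
13*K(c(-4 - 1*3)) = 13*(-142 - 36*6 - 2*6²) = 13*(-142 - 216 - 2*36) = 13*(-142 - 216 - 72) = 13*(-430) = -5590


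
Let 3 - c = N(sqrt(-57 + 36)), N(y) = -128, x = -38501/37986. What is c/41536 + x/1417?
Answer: 2726024843/1117861732416 ≈ 0.0024386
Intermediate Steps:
x = -38501/37986 (x = -38501*1/37986 = -38501/37986 ≈ -1.0136)
c = 131 (c = 3 - 1*(-128) = 3 + 128 = 131)
c/41536 + x/1417 = 131/41536 - 38501/37986/1417 = 131*(1/41536) - 38501/37986*1/1417 = 131/41536 - 38501/53826162 = 2726024843/1117861732416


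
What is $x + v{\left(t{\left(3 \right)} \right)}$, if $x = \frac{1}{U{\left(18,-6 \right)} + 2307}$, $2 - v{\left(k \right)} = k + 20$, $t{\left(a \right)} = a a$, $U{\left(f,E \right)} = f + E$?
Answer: $- \frac{62612}{2319} \approx -27.0$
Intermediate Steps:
$U{\left(f,E \right)} = E + f$
$t{\left(a \right)} = a^{2}$
$v{\left(k \right)} = -18 - k$ ($v{\left(k \right)} = 2 - \left(k + 20\right) = 2 - \left(20 + k\right) = -18 - k$)
$x = \frac{1}{2319}$ ($x = \frac{1}{\left(-6 + 18\right) + 2307} = \frac{1}{12 + 2307} = \frac{1}{2319} \approx 0.00043122$)
$x + v{\left(t{\left(3 \right)} \right)} = \frac{1}{2319} - 27 = - \frac{62612}{2319}$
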